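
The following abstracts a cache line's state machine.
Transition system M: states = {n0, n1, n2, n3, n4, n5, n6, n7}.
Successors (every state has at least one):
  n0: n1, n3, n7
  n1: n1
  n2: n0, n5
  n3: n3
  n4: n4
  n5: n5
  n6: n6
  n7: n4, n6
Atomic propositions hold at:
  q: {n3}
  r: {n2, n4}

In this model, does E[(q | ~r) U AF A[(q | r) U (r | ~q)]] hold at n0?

Yes

Sat(~r) = {n0, n1, n3, n5, n6, n7}
Sat(q | ~r) = {n0, n1, n3, n5, n6, n7}
Sat(q | r) = {n2, n3, n4}
Sat(~q) = {n0, n1, n2, n4, n5, n6, n7}
Sat(r | ~q) = {n0, n1, n2, n4, n5, n6, n7}
A[(q | r) U (r | ~q)]: least fixpoint, start Z0 = Sat((r | ~q)) = {n0, n1, n2, n4, n5, n6, n7}, add states in Sat(q | r) with every successor in Z. Already a fixed point.
Sat(A[(q | r) U (r | ~q)]) = {n0, n1, n2, n4, n5, n6, n7}
AF A[(q | r) U (r | ~q)]: least fixpoint, start Z0 = {n0, n1, n2, n4, n5, n6, n7}, add states with every successor in Z. Already a fixed point.
Sat(AF A[(q | r) U (r | ~q)]) = {n0, n1, n2, n4, n5, n6, n7}
E[(q | ~r) U AF A[(q | r) U (r | ~q)]]: least fixpoint, start Z0 = Sat(AF A[(q | r) U (r | ~q)]) = {n0, n1, n2, n4, n5, n6, n7}, add states in Sat(q | ~r) with some successor in Z. Already a fixed point.
Sat(E[(q | ~r) U AF A[(q | r) U (r | ~q)]]) = {n0, n1, n2, n4, n5, n6, n7}
n0 ∈ Sat(E[(q | ~r) U AF A[(q | r) U (r | ~q)]]) = {n0, n1, n2, n4, n5, n6, n7}, so the formula holds at n0.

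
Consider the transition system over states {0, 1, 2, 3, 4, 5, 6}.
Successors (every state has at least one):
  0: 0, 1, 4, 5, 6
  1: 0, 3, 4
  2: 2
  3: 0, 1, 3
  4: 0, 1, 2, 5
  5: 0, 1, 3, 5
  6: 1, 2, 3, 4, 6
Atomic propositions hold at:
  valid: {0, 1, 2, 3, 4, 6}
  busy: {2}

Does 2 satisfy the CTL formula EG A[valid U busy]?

Yes

A[valid U busy]: least fixpoint, start Z0 = Sat(busy) = {2}, add states in Sat(valid) with every successor in Z. Already a fixed point.
Sat(A[valid U busy]) = {2}
EG A[valid U busy]: greatest fixpoint, start Z0 = {2}, keep only states in Sat with some successor in Z. Already a fixed point.
Sat(EG A[valid U busy]) = {2}
2 ∈ Sat(EG A[valid U busy]) = {2}, so the formula holds at 2.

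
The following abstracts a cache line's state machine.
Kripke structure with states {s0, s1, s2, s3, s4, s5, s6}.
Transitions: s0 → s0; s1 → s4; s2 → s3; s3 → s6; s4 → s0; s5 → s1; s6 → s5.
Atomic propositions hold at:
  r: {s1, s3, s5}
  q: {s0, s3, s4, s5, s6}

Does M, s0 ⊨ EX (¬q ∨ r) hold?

No

Sat(¬q) = {s1, s2}
Sat(¬q ∨ r) = {s1, s2, s3, s5}
Sat(EX (¬q ∨ r)) = {s : some successor in {s1, s2, s3, s5}} = {s2, s5, s6}
s0 ∉ Sat(EX (¬q ∨ r)) = {s2, s5, s6}, so the formula does not hold at s0.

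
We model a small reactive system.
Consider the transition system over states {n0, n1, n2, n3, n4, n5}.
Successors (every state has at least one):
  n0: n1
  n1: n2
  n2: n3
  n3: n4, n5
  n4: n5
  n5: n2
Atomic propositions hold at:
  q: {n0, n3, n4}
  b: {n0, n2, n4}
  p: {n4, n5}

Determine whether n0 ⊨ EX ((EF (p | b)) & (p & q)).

No

Sat(p | b) = {n0, n2, n4, n5}
EF (p | b): least fixpoint, start Z0 = {n0, n2, n4, n5}, add states with some successor in Z. Z1 = {n0, n1, n2, n3, n4, n5}; fixed.
Sat(EF (p | b)) = {n0, n1, n2, n3, n4, n5}
Sat(p & q) = {n4}
Sat((EF (p | b)) & (p & q)) = {n4}
Sat(EX ((EF (p | b)) & (p & q))) = {s : some successor in {n4}} = {n3}
n0 ∉ Sat(EX ((EF (p | b)) & (p & q))) = {n3}, so the formula does not hold at n0.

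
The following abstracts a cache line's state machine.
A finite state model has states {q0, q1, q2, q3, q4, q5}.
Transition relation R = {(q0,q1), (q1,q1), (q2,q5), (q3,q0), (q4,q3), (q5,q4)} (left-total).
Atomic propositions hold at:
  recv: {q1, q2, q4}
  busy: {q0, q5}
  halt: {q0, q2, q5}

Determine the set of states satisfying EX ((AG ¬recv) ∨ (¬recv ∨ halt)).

Sat(¬recv) = {q0, q3, q5}
AG ¬recv: greatest fixpoint, start Z0 = {q0, q3, q5}, keep only states in Sat with every successor in Z. Z1 = {q3}; Z2 = ∅; fixed.
Sat(AG ¬recv) = ∅
Sat(¬recv ∨ halt) = {q0, q2, q3, q5}
Sat((AG ¬recv) ∨ (¬recv ∨ halt)) = {q0, q2, q3, q5}
Sat(EX ((AG ¬recv) ∨ (¬recv ∨ halt))) = {s : some successor in {q0, q2, q3, q5}} = {q2, q3, q4}

{q2, q3, q4}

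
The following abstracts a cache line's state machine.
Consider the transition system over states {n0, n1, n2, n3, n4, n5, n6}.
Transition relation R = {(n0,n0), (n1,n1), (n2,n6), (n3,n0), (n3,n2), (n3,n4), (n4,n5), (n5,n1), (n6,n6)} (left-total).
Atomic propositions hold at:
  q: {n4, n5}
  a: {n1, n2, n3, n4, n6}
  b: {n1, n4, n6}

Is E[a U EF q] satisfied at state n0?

EF q: least fixpoint, start Z0 = {n4, n5}, add states with some successor in Z. Z1 = {n3, n4, n5}; fixed.
Sat(EF q) = {n3, n4, n5}
E[a U EF q]: least fixpoint, start Z0 = Sat(EF q) = {n3, n4, n5}, add states in Sat(a) with some successor in Z. Already a fixed point.
Sat(E[a U EF q]) = {n3, n4, n5}
n0 ∉ Sat(E[a U EF q]) = {n3, n4, n5}, so the formula does not hold at n0.

No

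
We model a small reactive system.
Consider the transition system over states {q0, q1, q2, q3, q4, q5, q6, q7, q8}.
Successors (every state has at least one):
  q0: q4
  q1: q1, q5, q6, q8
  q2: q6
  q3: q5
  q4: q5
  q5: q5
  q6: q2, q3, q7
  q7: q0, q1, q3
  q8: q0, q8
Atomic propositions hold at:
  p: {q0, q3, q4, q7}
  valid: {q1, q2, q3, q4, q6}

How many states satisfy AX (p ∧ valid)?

Sat(p ∧ valid) = {q3, q4}
Sat(AX (p ∧ valid)) = {s : every successor in {q3, q4}} = {q0}
|Sat(AX (p ∧ valid))| = |{q0}| = 1.

1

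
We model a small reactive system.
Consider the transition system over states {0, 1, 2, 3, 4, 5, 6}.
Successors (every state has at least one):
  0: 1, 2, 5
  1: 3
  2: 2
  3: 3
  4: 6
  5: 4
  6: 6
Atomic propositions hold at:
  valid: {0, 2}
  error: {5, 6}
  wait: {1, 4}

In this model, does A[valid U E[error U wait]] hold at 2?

No

E[error U wait]: least fixpoint, start Z0 = Sat(wait) = {1, 4}, add states in Sat(error) with some successor in Z. Z1 = {1, 4, 5}; fixed.
Sat(E[error U wait]) = {1, 4, 5}
A[valid U E[error U wait]]: least fixpoint, start Z0 = Sat(E[error U wait]) = {1, 4, 5}, add states in Sat(valid) with every successor in Z. Already a fixed point.
Sat(A[valid U E[error U wait]]) = {1, 4, 5}
2 ∉ Sat(A[valid U E[error U wait]]) = {1, 4, 5}, so the formula does not hold at 2.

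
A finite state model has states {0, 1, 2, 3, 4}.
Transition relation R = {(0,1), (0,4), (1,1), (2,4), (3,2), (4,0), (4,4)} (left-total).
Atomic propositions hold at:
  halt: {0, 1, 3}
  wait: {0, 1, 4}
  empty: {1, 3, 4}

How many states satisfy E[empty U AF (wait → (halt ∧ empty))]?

Sat(halt ∧ empty) = {1, 3}
Sat(wait → (halt ∧ empty)) = {1, 2, 3}
AF (wait → (halt ∧ empty)): least fixpoint, start Z0 = {1, 2, 3}, add states with every successor in Z. Already a fixed point.
Sat(AF (wait → (halt ∧ empty))) = {1, 2, 3}
E[empty U AF (wait → (halt ∧ empty))]: least fixpoint, start Z0 = Sat(AF (wait → (halt ∧ empty))) = {1, 2, 3}, add states in Sat(empty) with some successor in Z. Already a fixed point.
Sat(E[empty U AF (wait → (halt ∧ empty))]) = {1, 2, 3}
|Sat(E[empty U AF (wait → (halt ∧ empty))])| = |{1, 2, 3}| = 3.

3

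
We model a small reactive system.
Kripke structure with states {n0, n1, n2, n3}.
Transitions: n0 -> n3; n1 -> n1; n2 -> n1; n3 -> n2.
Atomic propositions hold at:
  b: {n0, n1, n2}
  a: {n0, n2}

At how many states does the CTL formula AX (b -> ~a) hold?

Sat(~a) = {n1, n3}
Sat(b -> ~a) = {n1, n3}
Sat(AX (b -> ~a)) = {s : every successor in {n1, n3}} = {n0, n1, n2}
|Sat(AX (b -> ~a))| = |{n0, n1, n2}| = 3.

3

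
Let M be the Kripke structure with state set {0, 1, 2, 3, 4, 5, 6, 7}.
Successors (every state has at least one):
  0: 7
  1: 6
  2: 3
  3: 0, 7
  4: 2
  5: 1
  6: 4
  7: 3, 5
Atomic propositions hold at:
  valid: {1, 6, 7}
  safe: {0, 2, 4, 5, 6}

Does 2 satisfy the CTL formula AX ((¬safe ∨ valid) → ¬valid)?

Yes

Sat(¬safe) = {1, 3, 7}
Sat(¬safe ∨ valid) = {1, 3, 6, 7}
Sat(¬valid) = {0, 2, 3, 4, 5}
Sat((¬safe ∨ valid) → ¬valid) = {0, 2, 3, 4, 5}
Sat(AX ((¬safe ∨ valid) → ¬valid)) = {s : every successor in {0, 2, 3, 4, 5}} = {2, 4, 6, 7}
2 ∈ Sat(AX ((¬safe ∨ valid) → ¬valid)) = {2, 4, 6, 7}, so the formula holds at 2.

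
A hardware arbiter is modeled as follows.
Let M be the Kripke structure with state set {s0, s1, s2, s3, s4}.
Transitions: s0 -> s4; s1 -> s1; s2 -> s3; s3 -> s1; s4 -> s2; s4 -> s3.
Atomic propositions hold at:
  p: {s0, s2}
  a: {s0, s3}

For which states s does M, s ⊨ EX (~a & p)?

Sat(~a) = {s1, s2, s4}
Sat(~a & p) = {s2}
Sat(EX (~a & p)) = {s : some successor in {s2}} = {s4}

{s4}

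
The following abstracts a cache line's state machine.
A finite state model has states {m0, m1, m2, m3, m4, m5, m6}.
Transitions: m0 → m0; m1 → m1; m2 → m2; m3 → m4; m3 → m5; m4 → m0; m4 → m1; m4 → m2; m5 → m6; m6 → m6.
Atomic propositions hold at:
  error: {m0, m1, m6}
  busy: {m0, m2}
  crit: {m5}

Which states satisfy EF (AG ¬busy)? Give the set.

{m1, m3, m4, m5, m6}

Sat(¬busy) = {m1, m3, m4, m5, m6}
AG ¬busy: greatest fixpoint, start Z0 = {m1, m3, m4, m5, m6}, keep only states in Sat with every successor in Z. Z1 = {m1, m3, m5, m6}; Z2 = {m1, m5, m6}; fixed.
Sat(AG ¬busy) = {m1, m5, m6}
EF (AG ¬busy): least fixpoint, start Z0 = {m1, m5, m6}, add states with some successor in Z. Z1 = {m1, m3, m4, m5, m6}; fixed.
Sat(EF (AG ¬busy)) = {m1, m3, m4, m5, m6}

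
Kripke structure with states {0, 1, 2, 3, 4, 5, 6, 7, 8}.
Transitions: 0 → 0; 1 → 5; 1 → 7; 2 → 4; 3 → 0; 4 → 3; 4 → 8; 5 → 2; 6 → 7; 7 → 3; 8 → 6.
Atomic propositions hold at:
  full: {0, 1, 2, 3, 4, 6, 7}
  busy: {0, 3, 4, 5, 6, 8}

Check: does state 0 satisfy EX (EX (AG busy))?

Yes

AG busy: greatest fixpoint, start Z0 = {0, 3, 4, 5, 6, 8}, keep only states in Sat with every successor in Z. Z1 = {0, 3, 4, 8}; Z2 = {0, 3, 4}; Z3 = {0, 3}; fixed.
Sat(AG busy) = {0, 3}
Sat(EX (AG busy)) = {s : some successor in {0, 3}} = {0, 3, 4, 7}
Sat(EX (EX (AG busy))) = {s : some successor in {0, 3, 4, 7}} = {0, 1, 2, 3, 4, 6, 7}
0 ∈ Sat(EX (EX (AG busy))) = {0, 1, 2, 3, 4, 6, 7}, so the formula holds at 0.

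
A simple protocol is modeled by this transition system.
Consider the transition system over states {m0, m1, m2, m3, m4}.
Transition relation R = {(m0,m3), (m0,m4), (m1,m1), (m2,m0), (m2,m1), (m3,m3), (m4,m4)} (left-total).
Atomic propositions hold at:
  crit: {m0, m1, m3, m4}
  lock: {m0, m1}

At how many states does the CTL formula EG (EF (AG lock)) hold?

2

AG lock: greatest fixpoint, start Z0 = {m0, m1}, keep only states in Sat with every successor in Z. Z1 = {m1}; fixed.
Sat(AG lock) = {m1}
EF (AG lock): least fixpoint, start Z0 = {m1}, add states with some successor in Z. Z1 = {m1, m2}; fixed.
Sat(EF (AG lock)) = {m1, m2}
EG (EF (AG lock)): greatest fixpoint, start Z0 = {m1, m2}, keep only states in Sat with some successor in Z. Already a fixed point.
Sat(EG (EF (AG lock))) = {m1, m2}
|Sat(EG (EF (AG lock)))| = |{m1, m2}| = 2.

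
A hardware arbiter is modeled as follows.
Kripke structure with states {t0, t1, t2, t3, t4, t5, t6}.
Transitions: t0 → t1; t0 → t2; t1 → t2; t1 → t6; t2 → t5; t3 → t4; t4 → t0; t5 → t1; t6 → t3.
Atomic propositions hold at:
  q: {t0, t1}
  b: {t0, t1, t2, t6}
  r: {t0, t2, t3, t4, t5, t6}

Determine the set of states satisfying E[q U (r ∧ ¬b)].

Sat(¬b) = {t3, t4, t5}
Sat(r ∧ ¬b) = {t3, t4, t5}
E[q U (r ∧ ¬b)]: least fixpoint, start Z0 = Sat((r ∧ ¬b)) = {t3, t4, t5}, add states in Sat(q) with some successor in Z. Already a fixed point.
Sat(E[q U (r ∧ ¬b)]) = {t3, t4, t5}

{t3, t4, t5}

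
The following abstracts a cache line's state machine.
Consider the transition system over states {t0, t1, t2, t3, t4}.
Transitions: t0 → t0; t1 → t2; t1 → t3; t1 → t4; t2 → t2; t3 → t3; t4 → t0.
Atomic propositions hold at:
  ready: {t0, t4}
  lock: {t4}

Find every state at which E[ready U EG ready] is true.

EG ready: greatest fixpoint, start Z0 = {t0, t4}, keep only states in Sat with some successor in Z. Already a fixed point.
Sat(EG ready) = {t0, t4}
E[ready U EG ready]: least fixpoint, start Z0 = Sat(EG ready) = {t0, t4}, add states in Sat(ready) with some successor in Z. Already a fixed point.
Sat(E[ready U EG ready]) = {t0, t4}

{t0, t4}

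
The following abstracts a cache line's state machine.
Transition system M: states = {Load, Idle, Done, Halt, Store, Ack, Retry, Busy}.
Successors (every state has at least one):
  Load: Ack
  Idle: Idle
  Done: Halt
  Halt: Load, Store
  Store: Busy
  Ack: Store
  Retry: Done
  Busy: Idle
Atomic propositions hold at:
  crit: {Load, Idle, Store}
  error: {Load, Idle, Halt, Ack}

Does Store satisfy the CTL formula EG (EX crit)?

No

Sat(EX crit) = {s : some successor in {Load, Idle, Store}} = {Idle, Halt, Ack, Busy}
EG (EX crit): greatest fixpoint, start Z0 = {Idle, Halt, Ack, Busy}, keep only states in Sat with some successor in Z. Z1 = {Idle, Busy}; fixed.
Sat(EG (EX crit)) = {Idle, Busy}
Store ∉ Sat(EG (EX crit)) = {Idle, Busy}, so the formula does not hold at Store.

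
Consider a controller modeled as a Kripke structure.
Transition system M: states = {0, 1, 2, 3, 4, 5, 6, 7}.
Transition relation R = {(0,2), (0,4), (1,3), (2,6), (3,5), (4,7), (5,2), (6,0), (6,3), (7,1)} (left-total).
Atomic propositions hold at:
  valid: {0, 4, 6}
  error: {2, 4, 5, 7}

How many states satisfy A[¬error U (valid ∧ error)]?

1

Sat(¬error) = {0, 1, 3, 6}
Sat(valid ∧ error) = {4}
A[¬error U (valid ∧ error)]: least fixpoint, start Z0 = Sat((valid ∧ error)) = {4}, add states in Sat(¬error) with every successor in Z. Already a fixed point.
Sat(A[¬error U (valid ∧ error)]) = {4}
|Sat(A[¬error U (valid ∧ error)])| = |{4}| = 1.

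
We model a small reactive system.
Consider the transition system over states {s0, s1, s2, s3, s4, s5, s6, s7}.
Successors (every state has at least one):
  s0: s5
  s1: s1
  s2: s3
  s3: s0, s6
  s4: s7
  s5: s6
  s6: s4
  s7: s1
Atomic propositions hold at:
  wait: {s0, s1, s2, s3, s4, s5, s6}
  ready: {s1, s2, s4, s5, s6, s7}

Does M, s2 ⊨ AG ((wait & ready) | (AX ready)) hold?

Sat(wait & ready) = {s1, s2, s4, s5, s6}
Sat(AX ready) = {s : every successor in {s1, s2, s4, s5, s6, s7}} = {s0, s1, s4, s5, s6, s7}
Sat((wait & ready) | (AX ready)) = {s0, s1, s2, s4, s5, s6, s7}
AG ((wait & ready) | (AX ready)): greatest fixpoint, start Z0 = {s0, s1, s2, s4, s5, s6, s7}, keep only states in Sat with every successor in Z. Z1 = {s0, s1, s4, s5, s6, s7}; fixed.
Sat(AG ((wait & ready) | (AX ready))) = {s0, s1, s4, s5, s6, s7}
s2 ∉ Sat(AG ((wait & ready) | (AX ready))) = {s0, s1, s4, s5, s6, s7}, so the formula does not hold at s2.

No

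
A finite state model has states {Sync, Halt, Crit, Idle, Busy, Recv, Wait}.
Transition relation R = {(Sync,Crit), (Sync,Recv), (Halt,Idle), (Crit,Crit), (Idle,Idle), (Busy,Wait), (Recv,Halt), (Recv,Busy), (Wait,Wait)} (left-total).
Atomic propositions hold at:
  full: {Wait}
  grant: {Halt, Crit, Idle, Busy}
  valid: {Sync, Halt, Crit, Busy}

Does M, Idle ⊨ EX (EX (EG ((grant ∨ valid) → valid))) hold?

No

Sat(grant ∨ valid) = {Sync, Halt, Crit, Idle, Busy}
Sat((grant ∨ valid) → valid) = {Sync, Halt, Crit, Busy, Recv, Wait}
EG ((grant ∨ valid) → valid): greatest fixpoint, start Z0 = {Sync, Halt, Crit, Busy, Recv, Wait}, keep only states in Sat with some successor in Z. Z1 = {Sync, Crit, Busy, Recv, Wait}; fixed.
Sat(EG ((grant ∨ valid) → valid)) = {Sync, Crit, Busy, Recv, Wait}
Sat(EX (EG ((grant ∨ valid) → valid))) = {s : some successor in {Sync, Crit, Busy, Recv, Wait}} = {Sync, Crit, Busy, Recv, Wait}
Sat(EX (EX (EG ((grant ∨ valid) → valid)))) = {s : some successor in {Sync, Crit, Busy, Recv, Wait}} = {Sync, Crit, Busy, Recv, Wait}
Idle ∉ Sat(EX (EX (EG ((grant ∨ valid) → valid)))) = {Sync, Crit, Busy, Recv, Wait}, so the formula does not hold at Idle.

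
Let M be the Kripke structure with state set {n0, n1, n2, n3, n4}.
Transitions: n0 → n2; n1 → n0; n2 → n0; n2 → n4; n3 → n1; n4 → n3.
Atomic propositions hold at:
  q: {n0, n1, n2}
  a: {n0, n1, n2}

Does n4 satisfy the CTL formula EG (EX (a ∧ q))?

No

Sat(a ∧ q) = {n0, n1, n2}
Sat(EX (a ∧ q)) = {s : some successor in {n0, n1, n2}} = {n0, n1, n2, n3}
EG (EX (a ∧ q)): greatest fixpoint, start Z0 = {n0, n1, n2, n3}, keep only states in Sat with some successor in Z. Already a fixed point.
Sat(EG (EX (a ∧ q))) = {n0, n1, n2, n3}
n4 ∉ Sat(EG (EX (a ∧ q))) = {n0, n1, n2, n3}, so the formula does not hold at n4.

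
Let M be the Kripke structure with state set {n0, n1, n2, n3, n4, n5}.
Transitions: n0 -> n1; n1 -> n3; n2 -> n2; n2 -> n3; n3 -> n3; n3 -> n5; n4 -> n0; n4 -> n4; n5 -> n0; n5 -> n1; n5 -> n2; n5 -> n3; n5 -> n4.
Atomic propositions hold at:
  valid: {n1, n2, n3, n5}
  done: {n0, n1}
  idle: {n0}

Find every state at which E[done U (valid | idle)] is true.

{n0, n1, n2, n3, n5}

Sat(valid | idle) = {n0, n1, n2, n3, n5}
E[done U (valid | idle)]: least fixpoint, start Z0 = Sat((valid | idle)) = {n0, n1, n2, n3, n5}, add states in Sat(done) with some successor in Z. Already a fixed point.
Sat(E[done U (valid | idle)]) = {n0, n1, n2, n3, n5}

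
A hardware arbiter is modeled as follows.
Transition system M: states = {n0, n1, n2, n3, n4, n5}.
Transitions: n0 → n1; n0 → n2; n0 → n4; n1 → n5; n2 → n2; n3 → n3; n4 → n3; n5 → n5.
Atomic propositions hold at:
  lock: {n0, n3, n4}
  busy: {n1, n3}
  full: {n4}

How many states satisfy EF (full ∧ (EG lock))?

EG lock: greatest fixpoint, start Z0 = {n0, n3, n4}, keep only states in Sat with some successor in Z. Already a fixed point.
Sat(EG lock) = {n0, n3, n4}
Sat(full ∧ (EG lock)) = {n4}
EF (full ∧ (EG lock)): least fixpoint, start Z0 = {n4}, add states with some successor in Z. Z1 = {n0, n4}; fixed.
Sat(EF (full ∧ (EG lock))) = {n0, n4}
|Sat(EF (full ∧ (EG lock)))| = |{n0, n4}| = 2.

2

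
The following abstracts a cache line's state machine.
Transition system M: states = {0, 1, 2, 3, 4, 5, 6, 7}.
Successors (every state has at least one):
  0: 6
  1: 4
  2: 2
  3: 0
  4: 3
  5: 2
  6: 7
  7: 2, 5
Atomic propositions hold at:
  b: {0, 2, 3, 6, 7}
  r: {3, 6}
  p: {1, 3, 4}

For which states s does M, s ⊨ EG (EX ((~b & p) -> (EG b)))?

{0, 2, 3, 4, 5, 6, 7}

Sat(~b) = {1, 4, 5}
Sat(~b & p) = {1, 4}
EG b: greatest fixpoint, start Z0 = {0, 2, 3, 6, 7}, keep only states in Sat with some successor in Z. Already a fixed point.
Sat(EG b) = {0, 2, 3, 6, 7}
Sat((~b & p) -> (EG b)) = {0, 2, 3, 5, 6, 7}
Sat(EX ((~b & p) -> (EG b))) = {s : some successor in {0, 2, 3, 5, 6, 7}} = {0, 2, 3, 4, 5, 6, 7}
EG (EX ((~b & p) -> (EG b))): greatest fixpoint, start Z0 = {0, 2, 3, 4, 5, 6, 7}, keep only states in Sat with some successor in Z. Already a fixed point.
Sat(EG (EX ((~b & p) -> (EG b)))) = {0, 2, 3, 4, 5, 6, 7}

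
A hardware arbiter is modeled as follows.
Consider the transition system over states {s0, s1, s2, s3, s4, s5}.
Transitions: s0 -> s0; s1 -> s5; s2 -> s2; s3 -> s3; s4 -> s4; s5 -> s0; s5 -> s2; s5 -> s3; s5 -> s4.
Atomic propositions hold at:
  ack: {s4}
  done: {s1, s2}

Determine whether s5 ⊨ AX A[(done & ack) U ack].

Sat(done & ack) = ∅
A[(done & ack) U ack]: least fixpoint, start Z0 = Sat(ack) = {s4}, add states in Sat(done & ack) with every successor in Z. Already a fixed point.
Sat(A[(done & ack) U ack]) = {s4}
Sat(AX A[(done & ack) U ack]) = {s : every successor in {s4}} = {s4}
s5 ∉ Sat(AX A[(done & ack) U ack]) = {s4}, so the formula does not hold at s5.

No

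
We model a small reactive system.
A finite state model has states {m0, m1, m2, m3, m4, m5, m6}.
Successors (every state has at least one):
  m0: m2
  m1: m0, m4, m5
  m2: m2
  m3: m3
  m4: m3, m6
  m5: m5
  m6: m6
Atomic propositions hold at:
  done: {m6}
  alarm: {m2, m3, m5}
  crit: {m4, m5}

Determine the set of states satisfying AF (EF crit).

{m1, m4, m5}

EF crit: least fixpoint, start Z0 = {m4, m5}, add states with some successor in Z. Z1 = {m1, m4, m5}; fixed.
Sat(EF crit) = {m1, m4, m5}
AF (EF crit): least fixpoint, start Z0 = {m1, m4, m5}, add states with every successor in Z. Already a fixed point.
Sat(AF (EF crit)) = {m1, m4, m5}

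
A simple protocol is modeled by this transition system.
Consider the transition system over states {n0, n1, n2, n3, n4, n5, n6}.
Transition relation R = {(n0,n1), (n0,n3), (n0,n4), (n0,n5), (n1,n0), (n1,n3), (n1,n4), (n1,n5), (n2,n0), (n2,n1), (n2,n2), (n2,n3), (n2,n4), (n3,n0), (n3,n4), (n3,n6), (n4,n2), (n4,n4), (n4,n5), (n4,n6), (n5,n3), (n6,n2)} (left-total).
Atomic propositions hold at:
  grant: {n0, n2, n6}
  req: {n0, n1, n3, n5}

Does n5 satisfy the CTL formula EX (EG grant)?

No

EG grant: greatest fixpoint, start Z0 = {n0, n2, n6}, keep only states in Sat with some successor in Z. Z1 = {n2, n6}; fixed.
Sat(EG grant) = {n2, n6}
Sat(EX (EG grant)) = {s : some successor in {n2, n6}} = {n2, n3, n4, n6}
n5 ∉ Sat(EX (EG grant)) = {n2, n3, n4, n6}, so the formula does not hold at n5.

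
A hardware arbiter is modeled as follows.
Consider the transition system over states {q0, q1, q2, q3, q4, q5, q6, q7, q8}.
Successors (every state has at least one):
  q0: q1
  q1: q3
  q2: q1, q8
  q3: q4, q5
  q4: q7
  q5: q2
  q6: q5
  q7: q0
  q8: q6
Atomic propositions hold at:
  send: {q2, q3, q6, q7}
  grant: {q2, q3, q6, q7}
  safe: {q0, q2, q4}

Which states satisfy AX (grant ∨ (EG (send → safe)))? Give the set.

{q1, q4, q5, q8}

Sat(send → safe) = {q0, q1, q2, q4, q5, q8}
EG (send → safe): greatest fixpoint, start Z0 = {q0, q1, q2, q4, q5, q8}, keep only states in Sat with some successor in Z. Z1 = {q0, q2, q5}; Z2 = {q5}; Z3 = ∅; fixed.
Sat(EG (send → safe)) = ∅
Sat(grant ∨ (EG (send → safe))) = {q2, q3, q6, q7}
Sat(AX (grant ∨ (EG (send → safe)))) = {s : every successor in {q2, q3, q6, q7}} = {q1, q4, q5, q8}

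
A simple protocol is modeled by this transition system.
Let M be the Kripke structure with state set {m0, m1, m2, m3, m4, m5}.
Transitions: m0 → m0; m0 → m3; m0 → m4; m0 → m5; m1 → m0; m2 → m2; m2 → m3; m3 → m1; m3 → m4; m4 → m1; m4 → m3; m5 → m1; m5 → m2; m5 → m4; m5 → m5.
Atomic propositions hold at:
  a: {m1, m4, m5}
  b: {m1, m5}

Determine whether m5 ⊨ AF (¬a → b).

Yes

Sat(¬a) = {m0, m2, m3}
Sat(¬a → b) = {m1, m4, m5}
AF (¬a → b): least fixpoint, start Z0 = {m1, m4, m5}, add states with every successor in Z. Z1 = {m1, m3, m4, m5}; fixed.
Sat(AF (¬a → b)) = {m1, m3, m4, m5}
m5 ∈ Sat(AF (¬a → b)) = {m1, m3, m4, m5}, so the formula holds at m5.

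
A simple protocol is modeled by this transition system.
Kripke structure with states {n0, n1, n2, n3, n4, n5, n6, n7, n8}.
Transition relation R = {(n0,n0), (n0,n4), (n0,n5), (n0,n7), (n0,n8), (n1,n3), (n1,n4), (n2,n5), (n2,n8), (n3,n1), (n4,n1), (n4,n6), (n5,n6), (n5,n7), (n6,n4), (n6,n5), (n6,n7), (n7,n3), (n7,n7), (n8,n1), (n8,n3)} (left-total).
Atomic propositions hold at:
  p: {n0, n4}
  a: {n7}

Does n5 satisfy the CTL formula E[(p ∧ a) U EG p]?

No

Sat(p ∧ a) = ∅
EG p: greatest fixpoint, start Z0 = {n0, n4}, keep only states in Sat with some successor in Z. Z1 = {n0}; fixed.
Sat(EG p) = {n0}
E[(p ∧ a) U EG p]: least fixpoint, start Z0 = Sat(EG p) = {n0}, add states in Sat(p ∧ a) with some successor in Z. Already a fixed point.
Sat(E[(p ∧ a) U EG p]) = {n0}
n5 ∉ Sat(E[(p ∧ a) U EG p]) = {n0}, so the formula does not hold at n5.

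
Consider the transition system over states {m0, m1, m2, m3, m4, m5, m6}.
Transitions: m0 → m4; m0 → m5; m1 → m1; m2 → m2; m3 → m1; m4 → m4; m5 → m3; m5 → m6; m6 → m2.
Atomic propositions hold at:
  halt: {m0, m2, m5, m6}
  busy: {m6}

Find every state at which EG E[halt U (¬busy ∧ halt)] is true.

Sat(¬busy) = {m0, m1, m2, m3, m4, m5}
Sat(¬busy ∧ halt) = {m0, m2, m5}
E[halt U (¬busy ∧ halt)]: least fixpoint, start Z0 = Sat((¬busy ∧ halt)) = {m0, m2, m5}, add states in Sat(halt) with some successor in Z. Z1 = {m0, m2, m5, m6}; fixed.
Sat(E[halt U (¬busy ∧ halt)]) = {m0, m2, m5, m6}
EG E[halt U (¬busy ∧ halt)]: greatest fixpoint, start Z0 = {m0, m2, m5, m6}, keep only states in Sat with some successor in Z. Already a fixed point.
Sat(EG E[halt U (¬busy ∧ halt)]) = {m0, m2, m5, m6}

{m0, m2, m5, m6}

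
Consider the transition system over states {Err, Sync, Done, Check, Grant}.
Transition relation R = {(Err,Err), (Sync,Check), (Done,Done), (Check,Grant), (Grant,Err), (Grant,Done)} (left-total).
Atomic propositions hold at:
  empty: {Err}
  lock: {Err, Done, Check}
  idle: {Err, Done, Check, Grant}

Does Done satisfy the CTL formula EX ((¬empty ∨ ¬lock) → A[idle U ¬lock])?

Sat(¬empty) = {Sync, Done, Check, Grant}
Sat(¬lock) = {Sync, Grant}
Sat(¬empty ∨ ¬lock) = {Sync, Done, Check, Grant}
A[idle U ¬lock]: least fixpoint, start Z0 = Sat(¬lock) = {Sync, Grant}, add states in Sat(idle) with every successor in Z. Z1 = {Sync, Check, Grant}; fixed.
Sat(A[idle U ¬lock]) = {Sync, Check, Grant}
Sat((¬empty ∨ ¬lock) → A[idle U ¬lock]) = {Err, Sync, Check, Grant}
Sat(EX ((¬empty ∨ ¬lock) → A[idle U ¬lock])) = {s : some successor in {Err, Sync, Check, Grant}} = {Err, Sync, Check, Grant}
Done ∉ Sat(EX ((¬empty ∨ ¬lock) → A[idle U ¬lock])) = {Err, Sync, Check, Grant}, so the formula does not hold at Done.

No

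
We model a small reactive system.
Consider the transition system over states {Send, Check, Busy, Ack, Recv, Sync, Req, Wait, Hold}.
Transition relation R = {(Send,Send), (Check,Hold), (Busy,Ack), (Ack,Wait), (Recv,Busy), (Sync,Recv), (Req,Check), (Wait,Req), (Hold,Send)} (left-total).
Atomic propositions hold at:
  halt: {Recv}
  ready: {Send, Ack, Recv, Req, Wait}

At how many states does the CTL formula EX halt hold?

1

Sat(EX halt) = {s : some successor in {Recv}} = {Sync}
|Sat(EX halt)| = |{Sync}| = 1.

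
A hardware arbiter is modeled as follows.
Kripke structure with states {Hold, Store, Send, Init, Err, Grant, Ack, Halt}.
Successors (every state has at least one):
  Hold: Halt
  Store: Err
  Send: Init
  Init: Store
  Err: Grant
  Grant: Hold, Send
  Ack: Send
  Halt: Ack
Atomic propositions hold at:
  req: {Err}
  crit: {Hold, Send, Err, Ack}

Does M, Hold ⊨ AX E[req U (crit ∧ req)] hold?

Sat(crit ∧ req) = {Err}
E[req U (crit ∧ req)]: least fixpoint, start Z0 = Sat((crit ∧ req)) = {Err}, add states in Sat(req) with some successor in Z. Already a fixed point.
Sat(E[req U (crit ∧ req)]) = {Err}
Sat(AX E[req U (crit ∧ req)]) = {s : every successor in {Err}} = {Store}
Hold ∉ Sat(AX E[req U (crit ∧ req)]) = {Store}, so the formula does not hold at Hold.

No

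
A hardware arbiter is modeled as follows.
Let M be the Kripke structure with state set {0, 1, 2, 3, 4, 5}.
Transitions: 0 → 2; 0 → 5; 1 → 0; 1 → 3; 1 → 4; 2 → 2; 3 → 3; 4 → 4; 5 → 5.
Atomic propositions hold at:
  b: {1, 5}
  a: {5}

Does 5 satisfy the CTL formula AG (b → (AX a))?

Yes

Sat(AX a) = {s : every successor in {5}} = {5}
Sat(b → (AX a)) = {0, 2, 3, 4, 5}
AG (b → (AX a)): greatest fixpoint, start Z0 = {0, 2, 3, 4, 5}, keep only states in Sat with every successor in Z. Already a fixed point.
Sat(AG (b → (AX a))) = {0, 2, 3, 4, 5}
5 ∈ Sat(AG (b → (AX a))) = {0, 2, 3, 4, 5}, so the formula holds at 5.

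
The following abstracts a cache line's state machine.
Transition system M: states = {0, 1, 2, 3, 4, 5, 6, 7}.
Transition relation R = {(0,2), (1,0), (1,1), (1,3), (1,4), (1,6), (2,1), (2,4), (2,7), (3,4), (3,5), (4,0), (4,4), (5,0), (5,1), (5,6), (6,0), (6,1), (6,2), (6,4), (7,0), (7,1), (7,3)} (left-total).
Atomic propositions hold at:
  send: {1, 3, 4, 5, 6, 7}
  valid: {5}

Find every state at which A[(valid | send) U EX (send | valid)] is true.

Sat(valid | send) = {1, 3, 4, 5, 6, 7}
Sat(send | valid) = {1, 3, 4, 5, 6, 7}
Sat(EX (send | valid)) = {s : some successor in {1, 3, 4, 5, 6, 7}} = {1, 2, 3, 4, 5, 6, 7}
A[(valid | send) U EX (send | valid)]: least fixpoint, start Z0 = Sat(EX (send | valid)) = {1, 2, 3, 4, 5, 6, 7}, add states in Sat(valid | send) with every successor in Z. Already a fixed point.
Sat(A[(valid | send) U EX (send | valid)]) = {1, 2, 3, 4, 5, 6, 7}

{1, 2, 3, 4, 5, 6, 7}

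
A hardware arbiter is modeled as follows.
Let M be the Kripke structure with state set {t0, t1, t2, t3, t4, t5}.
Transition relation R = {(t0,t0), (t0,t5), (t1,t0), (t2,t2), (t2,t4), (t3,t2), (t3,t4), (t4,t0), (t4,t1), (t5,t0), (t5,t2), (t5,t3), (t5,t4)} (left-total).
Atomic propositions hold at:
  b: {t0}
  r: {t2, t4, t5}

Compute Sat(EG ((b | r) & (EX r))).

Sat(b | r) = {t0, t2, t4, t5}
Sat(EX r) = {s : some successor in {t2, t4, t5}} = {t0, t2, t3, t5}
Sat((b | r) & (EX r)) = {t0, t2, t5}
EG ((b | r) & (EX r)): greatest fixpoint, start Z0 = {t0, t2, t5}, keep only states in Sat with some successor in Z. Already a fixed point.
Sat(EG ((b | r) & (EX r))) = {t0, t2, t5}

{t0, t2, t5}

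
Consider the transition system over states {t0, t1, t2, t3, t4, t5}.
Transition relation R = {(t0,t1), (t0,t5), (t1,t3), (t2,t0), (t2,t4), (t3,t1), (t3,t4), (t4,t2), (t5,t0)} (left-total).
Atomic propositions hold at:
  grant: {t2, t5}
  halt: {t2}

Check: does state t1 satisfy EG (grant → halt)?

Yes

Sat(grant → halt) = {t0, t1, t2, t3, t4}
EG (grant → halt): greatest fixpoint, start Z0 = {t0, t1, t2, t3, t4}, keep only states in Sat with some successor in Z. Already a fixed point.
Sat(EG (grant → halt)) = {t0, t1, t2, t3, t4}
t1 ∈ Sat(EG (grant → halt)) = {t0, t1, t2, t3, t4}, so the formula holds at t1.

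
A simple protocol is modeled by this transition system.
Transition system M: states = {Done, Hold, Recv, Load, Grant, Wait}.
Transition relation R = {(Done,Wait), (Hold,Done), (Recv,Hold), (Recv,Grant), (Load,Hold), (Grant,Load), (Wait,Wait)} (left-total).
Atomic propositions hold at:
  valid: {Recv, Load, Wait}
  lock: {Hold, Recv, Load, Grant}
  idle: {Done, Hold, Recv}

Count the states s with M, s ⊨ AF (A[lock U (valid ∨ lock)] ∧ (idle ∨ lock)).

Sat(valid ∨ lock) = {Hold, Recv, Load, Grant, Wait}
A[lock U (valid ∨ lock)]: least fixpoint, start Z0 = Sat((valid ∨ lock)) = {Hold, Recv, Load, Grant, Wait}, add states in Sat(lock) with every successor in Z. Already a fixed point.
Sat(A[lock U (valid ∨ lock)]) = {Hold, Recv, Load, Grant, Wait}
Sat(idle ∨ lock) = {Done, Hold, Recv, Load, Grant}
Sat(A[lock U (valid ∨ lock)] ∧ (idle ∨ lock)) = {Hold, Recv, Load, Grant}
AF (A[lock U (valid ∨ lock)] ∧ (idle ∨ lock)): least fixpoint, start Z0 = {Hold, Recv, Load, Grant}, add states with every successor in Z. Already a fixed point.
Sat(AF (A[lock U (valid ∨ lock)] ∧ (idle ∨ lock))) = {Hold, Recv, Load, Grant}
|Sat(AF (A[lock U (valid ∨ lock)] ∧ (idle ∨ lock)))| = |{Hold, Recv, Load, Grant}| = 4.

4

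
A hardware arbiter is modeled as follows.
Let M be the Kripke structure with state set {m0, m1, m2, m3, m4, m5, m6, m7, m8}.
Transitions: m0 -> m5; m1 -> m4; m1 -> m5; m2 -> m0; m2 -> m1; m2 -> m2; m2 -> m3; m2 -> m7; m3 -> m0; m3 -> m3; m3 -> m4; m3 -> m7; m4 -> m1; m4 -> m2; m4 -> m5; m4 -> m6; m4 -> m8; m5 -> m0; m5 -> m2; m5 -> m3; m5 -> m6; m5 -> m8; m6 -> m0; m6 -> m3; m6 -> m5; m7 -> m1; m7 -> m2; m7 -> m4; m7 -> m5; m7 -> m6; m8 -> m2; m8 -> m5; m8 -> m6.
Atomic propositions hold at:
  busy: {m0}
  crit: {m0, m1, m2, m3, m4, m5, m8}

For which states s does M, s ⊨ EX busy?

Sat(EX busy) = {s : some successor in {m0}} = {m2, m3, m5, m6}

{m2, m3, m5, m6}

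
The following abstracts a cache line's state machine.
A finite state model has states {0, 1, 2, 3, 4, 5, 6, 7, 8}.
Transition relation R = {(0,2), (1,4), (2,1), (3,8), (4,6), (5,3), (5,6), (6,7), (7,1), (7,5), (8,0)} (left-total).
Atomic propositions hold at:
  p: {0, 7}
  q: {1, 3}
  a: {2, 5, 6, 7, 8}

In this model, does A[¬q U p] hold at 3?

No

Sat(¬q) = {0, 2, 4, 5, 6, 7, 8}
A[¬q U p]: least fixpoint, start Z0 = Sat(p) = {0, 7}, add states in Sat(¬q) with every successor in Z. Z1 = {0, 6, 7, 8}; Z2 = {0, 4, 6, 7, 8}; fixed.
Sat(A[¬q U p]) = {0, 4, 6, 7, 8}
3 ∉ Sat(A[¬q U p]) = {0, 4, 6, 7, 8}, so the formula does not hold at 3.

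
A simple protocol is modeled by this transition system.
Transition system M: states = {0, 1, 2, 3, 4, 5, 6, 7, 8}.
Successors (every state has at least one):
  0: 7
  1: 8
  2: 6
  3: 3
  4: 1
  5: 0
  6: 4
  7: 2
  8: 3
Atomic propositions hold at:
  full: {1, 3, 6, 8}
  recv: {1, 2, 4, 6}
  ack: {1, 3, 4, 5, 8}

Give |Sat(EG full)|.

EG full: greatest fixpoint, start Z0 = {1, 3, 6, 8}, keep only states in Sat with some successor in Z. Z1 = {1, 3, 8}; fixed.
Sat(EG full) = {1, 3, 8}
|Sat(EG full)| = |{1, 3, 8}| = 3.

3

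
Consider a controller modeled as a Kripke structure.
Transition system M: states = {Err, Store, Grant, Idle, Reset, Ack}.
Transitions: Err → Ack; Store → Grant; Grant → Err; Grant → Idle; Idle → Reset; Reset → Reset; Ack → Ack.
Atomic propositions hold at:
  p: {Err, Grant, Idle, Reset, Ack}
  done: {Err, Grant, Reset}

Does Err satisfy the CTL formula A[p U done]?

Yes

A[p U done]: least fixpoint, start Z0 = Sat(done) = {Err, Grant, Reset}, add states in Sat(p) with every successor in Z. Z1 = {Err, Grant, Idle, Reset}; fixed.
Sat(A[p U done]) = {Err, Grant, Idle, Reset}
Err ∈ Sat(A[p U done]) = {Err, Grant, Idle, Reset}, so the formula holds at Err.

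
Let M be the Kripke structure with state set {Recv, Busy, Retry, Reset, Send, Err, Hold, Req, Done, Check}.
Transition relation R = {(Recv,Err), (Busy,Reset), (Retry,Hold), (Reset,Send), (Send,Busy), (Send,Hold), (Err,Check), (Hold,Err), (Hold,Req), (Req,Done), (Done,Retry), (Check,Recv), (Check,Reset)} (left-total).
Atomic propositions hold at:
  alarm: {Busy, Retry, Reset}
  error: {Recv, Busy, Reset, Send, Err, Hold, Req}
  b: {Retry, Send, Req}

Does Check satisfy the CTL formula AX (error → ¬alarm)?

No

Sat(¬alarm) = {Recv, Send, Err, Hold, Req, Done, Check}
Sat(error → ¬alarm) = {Recv, Retry, Send, Err, Hold, Req, Done, Check}
Sat(AX (error → ¬alarm)) = {s : every successor in {Recv, Retry, Send, Err, Hold, Req, Done, Check}} = {Recv, Retry, Reset, Err, Hold, Req, Done}
Check ∉ Sat(AX (error → ¬alarm)) = {Recv, Retry, Reset, Err, Hold, Req, Done}, so the formula does not hold at Check.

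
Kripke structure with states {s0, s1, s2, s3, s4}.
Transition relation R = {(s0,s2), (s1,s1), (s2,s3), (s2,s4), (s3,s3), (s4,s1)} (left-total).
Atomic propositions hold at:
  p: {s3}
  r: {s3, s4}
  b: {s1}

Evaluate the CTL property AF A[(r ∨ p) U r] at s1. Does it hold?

No

Sat(r ∨ p) = {s3, s4}
A[(r ∨ p) U r]: least fixpoint, start Z0 = Sat(r) = {s3, s4}, add states in Sat(r ∨ p) with every successor in Z. Already a fixed point.
Sat(A[(r ∨ p) U r]) = {s3, s4}
AF A[(r ∨ p) U r]: least fixpoint, start Z0 = {s3, s4}, add states with every successor in Z. Z1 = {s2, s3, s4}; Z2 = {s0, s2, s3, s4}; fixed.
Sat(AF A[(r ∨ p) U r]) = {s0, s2, s3, s4}
s1 ∉ Sat(AF A[(r ∨ p) U r]) = {s0, s2, s3, s4}, so the formula does not hold at s1.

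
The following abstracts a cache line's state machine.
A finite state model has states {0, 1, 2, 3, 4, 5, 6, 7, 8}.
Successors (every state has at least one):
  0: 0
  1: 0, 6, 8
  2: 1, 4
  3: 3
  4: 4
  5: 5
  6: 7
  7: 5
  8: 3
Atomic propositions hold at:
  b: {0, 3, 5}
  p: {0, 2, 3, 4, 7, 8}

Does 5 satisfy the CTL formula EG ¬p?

Yes

Sat(¬p) = {1, 5, 6}
EG ¬p: greatest fixpoint, start Z0 = {1, 5, 6}, keep only states in Sat with some successor in Z. Z1 = {1, 5}; Z2 = {5}; fixed.
Sat(EG ¬p) = {5}
5 ∈ Sat(EG ¬p) = {5}, so the formula holds at 5.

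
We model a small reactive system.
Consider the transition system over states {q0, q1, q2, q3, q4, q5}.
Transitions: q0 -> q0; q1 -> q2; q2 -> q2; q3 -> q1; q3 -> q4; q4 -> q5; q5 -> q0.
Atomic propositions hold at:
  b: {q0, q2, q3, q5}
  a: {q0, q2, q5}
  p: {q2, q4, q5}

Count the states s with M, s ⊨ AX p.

Sat(AX p) = {s : every successor in {q2, q4, q5}} = {q1, q2, q4}
|Sat(AX p)| = |{q1, q2, q4}| = 3.

3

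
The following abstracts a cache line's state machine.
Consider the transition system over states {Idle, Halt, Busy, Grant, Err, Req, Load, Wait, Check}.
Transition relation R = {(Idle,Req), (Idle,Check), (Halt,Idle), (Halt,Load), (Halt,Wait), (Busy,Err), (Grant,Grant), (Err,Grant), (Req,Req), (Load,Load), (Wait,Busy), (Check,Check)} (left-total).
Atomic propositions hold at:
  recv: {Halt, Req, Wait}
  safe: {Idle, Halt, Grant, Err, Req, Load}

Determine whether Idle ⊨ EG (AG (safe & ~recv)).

No

Sat(~recv) = {Idle, Busy, Grant, Err, Load, Check}
Sat(safe & ~recv) = {Idle, Grant, Err, Load}
AG (safe & ~recv): greatest fixpoint, start Z0 = {Idle, Grant, Err, Load}, keep only states in Sat with every successor in Z. Z1 = {Grant, Err, Load}; fixed.
Sat(AG (safe & ~recv)) = {Grant, Err, Load}
EG (AG (safe & ~recv)): greatest fixpoint, start Z0 = {Grant, Err, Load}, keep only states in Sat with some successor in Z. Already a fixed point.
Sat(EG (AG (safe & ~recv))) = {Grant, Err, Load}
Idle ∉ Sat(EG (AG (safe & ~recv))) = {Grant, Err, Load}, so the formula does not hold at Idle.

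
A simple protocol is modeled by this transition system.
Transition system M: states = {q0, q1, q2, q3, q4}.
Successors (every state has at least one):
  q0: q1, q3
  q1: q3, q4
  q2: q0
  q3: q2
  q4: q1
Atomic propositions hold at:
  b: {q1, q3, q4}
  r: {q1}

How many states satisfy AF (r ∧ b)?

Sat(r ∧ b) = {q1}
AF (r ∧ b): least fixpoint, start Z0 = {q1}, add states with every successor in Z. Z1 = {q1, q4}; fixed.
Sat(AF (r ∧ b)) = {q1, q4}
|Sat(AF (r ∧ b))| = |{q1, q4}| = 2.

2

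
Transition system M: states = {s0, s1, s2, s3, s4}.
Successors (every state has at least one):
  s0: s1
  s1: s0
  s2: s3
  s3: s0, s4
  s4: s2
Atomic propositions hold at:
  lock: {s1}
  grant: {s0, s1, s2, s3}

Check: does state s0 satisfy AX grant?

Sat(AX grant) = {s : every successor in {s0, s1, s2, s3}} = {s0, s1, s2, s4}
s0 ∈ Sat(AX grant) = {s0, s1, s2, s4}, so the formula holds at s0.

Yes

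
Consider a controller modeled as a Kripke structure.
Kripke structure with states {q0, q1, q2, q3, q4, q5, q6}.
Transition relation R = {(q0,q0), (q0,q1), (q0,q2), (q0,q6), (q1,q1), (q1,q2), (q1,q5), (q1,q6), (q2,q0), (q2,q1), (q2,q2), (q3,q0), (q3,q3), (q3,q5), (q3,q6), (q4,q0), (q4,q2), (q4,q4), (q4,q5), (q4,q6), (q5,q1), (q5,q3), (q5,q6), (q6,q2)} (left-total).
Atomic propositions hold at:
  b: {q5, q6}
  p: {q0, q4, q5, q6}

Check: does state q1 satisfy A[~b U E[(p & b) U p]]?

No

Sat(~b) = {q0, q1, q2, q3, q4}
Sat(p & b) = {q5, q6}
E[(p & b) U p]: least fixpoint, start Z0 = Sat(p) = {q0, q4, q5, q6}, add states in Sat(p & b) with some successor in Z. Already a fixed point.
Sat(E[(p & b) U p]) = {q0, q4, q5, q6}
A[~b U E[(p & b) U p]]: least fixpoint, start Z0 = Sat(E[(p & b) U p]) = {q0, q4, q5, q6}, add states in Sat(~b) with every successor in Z. Already a fixed point.
Sat(A[~b U E[(p & b) U p]]) = {q0, q4, q5, q6}
q1 ∉ Sat(A[~b U E[(p & b) U p]]) = {q0, q4, q5, q6}, so the formula does not hold at q1.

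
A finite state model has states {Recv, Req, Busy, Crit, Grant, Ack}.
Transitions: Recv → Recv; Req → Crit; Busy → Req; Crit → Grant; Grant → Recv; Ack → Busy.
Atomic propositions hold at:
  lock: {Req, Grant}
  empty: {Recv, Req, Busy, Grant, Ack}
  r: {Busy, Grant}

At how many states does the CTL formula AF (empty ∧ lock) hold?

5

Sat(empty ∧ lock) = {Req, Grant}
AF (empty ∧ lock): least fixpoint, start Z0 = {Req, Grant}, add states with every successor in Z. Z1 = {Req, Busy, Crit, Grant}; Z2 = {Req, Busy, Crit, Grant, Ack}; fixed.
Sat(AF (empty ∧ lock)) = {Req, Busy, Crit, Grant, Ack}
|Sat(AF (empty ∧ lock))| = |{Req, Busy, Crit, Grant, Ack}| = 5.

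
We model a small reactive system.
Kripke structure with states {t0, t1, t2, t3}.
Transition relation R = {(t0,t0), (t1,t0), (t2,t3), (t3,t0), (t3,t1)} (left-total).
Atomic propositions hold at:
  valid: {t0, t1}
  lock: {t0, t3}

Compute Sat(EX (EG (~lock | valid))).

{t0, t1, t3}

Sat(~lock) = {t1, t2}
Sat(~lock | valid) = {t0, t1, t2}
EG (~lock | valid): greatest fixpoint, start Z0 = {t0, t1, t2}, keep only states in Sat with some successor in Z. Z1 = {t0, t1}; fixed.
Sat(EG (~lock | valid)) = {t0, t1}
Sat(EX (EG (~lock | valid))) = {s : some successor in {t0, t1}} = {t0, t1, t3}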